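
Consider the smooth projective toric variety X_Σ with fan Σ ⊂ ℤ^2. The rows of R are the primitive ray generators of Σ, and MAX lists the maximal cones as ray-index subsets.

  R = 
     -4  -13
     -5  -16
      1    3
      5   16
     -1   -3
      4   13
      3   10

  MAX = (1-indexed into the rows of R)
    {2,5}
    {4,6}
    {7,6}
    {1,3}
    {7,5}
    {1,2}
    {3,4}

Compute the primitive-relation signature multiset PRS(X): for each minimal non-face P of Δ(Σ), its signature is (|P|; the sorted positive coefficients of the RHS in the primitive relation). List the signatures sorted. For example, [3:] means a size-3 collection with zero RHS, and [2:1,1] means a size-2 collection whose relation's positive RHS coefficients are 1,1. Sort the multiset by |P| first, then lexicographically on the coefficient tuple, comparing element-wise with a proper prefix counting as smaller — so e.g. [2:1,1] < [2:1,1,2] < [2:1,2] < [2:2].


Σ has 14 primitive collections:

  P={1,6}:  v_{1} + v_{6} = 0 ; sig = [2:]
  P={2,4}:  v_{2} + v_{4} = 0 ; sig = [2:]
  P={3,5}:  v_{3} + v_{5} = 0 ; sig = [2:]
  P={1,4}:  v_{1} + v_{4} = v_{3} ; sig = [2:1]
  P={1,5}:  v_{1} + v_{5} = v_{2} ; sig = [2:1]
  P={1,7}:  v_{1} + v_{7} = v_{5} ; sig = [2:1]
  P={2,3}:  v_{2} + v_{3} = v_{1} ; sig = [2:1]
  P={2,6}:  v_{2} + v_{6} = v_{5} ; sig = [2:1]
  P={3,6}:  v_{3} + v_{6} = v_{4} ; sig = [2:1]
  P={3,7}:  v_{3} + v_{7} = v_{6} ; sig = [2:1]
  P={4,5}:  v_{4} + v_{5} = v_{6} ; sig = [2:1]
  P={5,6}:  v_{5} + v_{6} = v_{7} ; sig = [2:1]
  P={2,7}:  v_{2} + v_{7} = 2·v_{5} ; sig = [2:2]
  P={4,7}:  v_{4} + v_{7} = 2·v_{6} ; sig = [2:2]

Signatures (|P|; sorted positive RHS coefficients), sorted:
{ [2:] ×3,  [2:1] ×9,  [2:2] ×2 }


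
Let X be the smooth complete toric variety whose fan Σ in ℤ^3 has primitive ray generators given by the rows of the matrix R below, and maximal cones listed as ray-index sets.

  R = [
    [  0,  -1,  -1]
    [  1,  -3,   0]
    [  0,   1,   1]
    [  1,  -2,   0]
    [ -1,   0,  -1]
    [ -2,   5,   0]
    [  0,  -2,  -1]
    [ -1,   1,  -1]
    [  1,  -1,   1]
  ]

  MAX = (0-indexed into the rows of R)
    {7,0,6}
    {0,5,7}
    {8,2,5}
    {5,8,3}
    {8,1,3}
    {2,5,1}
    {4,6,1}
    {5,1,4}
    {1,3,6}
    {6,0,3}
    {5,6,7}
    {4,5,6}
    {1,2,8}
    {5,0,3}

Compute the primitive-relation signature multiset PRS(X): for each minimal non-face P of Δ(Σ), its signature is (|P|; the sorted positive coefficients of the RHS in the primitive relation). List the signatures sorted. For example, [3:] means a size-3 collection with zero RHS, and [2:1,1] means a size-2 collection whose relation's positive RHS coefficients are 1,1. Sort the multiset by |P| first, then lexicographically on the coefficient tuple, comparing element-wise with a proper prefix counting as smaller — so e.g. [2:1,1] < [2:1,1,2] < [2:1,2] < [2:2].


20 collections generate NE(X_Σ); each relation:

  {0,2}:  v_{0} + v_{2} = 0 — sig = [2:]
  {7,8}:  v_{7} + v_{8} = 0 — sig = [2:]
  {0,8}:  v_{0} + v_{8} = v_{3} — sig = [2:1]
  {1,7}:  v_{1} + v_{7} = v_{6} — sig = [2:1]
  {2,3}:  v_{2} + v_{3} = v_{8} — sig = [2:1]
  {3,4}:  v_{3} + v_{4} = v_{6} — sig = [2:1]
  {3,7}:  v_{3} + v_{7} = v_{0} — sig = [2:1]
  {6,8}:  v_{6} + v_{8} = v_{1} — sig = [2:1]
  {0,1}:  v_{0} + v_{1} = v_{3} + v_{6} — sig = [2:1,1]
  {0,4}:  v_{0} + v_{4} = v_{6} + v_{7} — sig = [2:1,1]
  {2,7}:  v_{2} + v_{7} = v_{1} + v_{5} — sig = [2:1,1]
  {2,6}:  v_{2} + v_{6} = 2·v_{1} + v_{5} — sig = [2:1,2]
  {4,7}:  v_{4} + v_{7} = v_{5} + 2·v_{6} — sig = [2:1,2]
  {4,8}:  v_{4} + v_{8} = 2·v_{1} + v_{5} — sig = [2:1,2]
  {2,4}:  v_{2} + v_{4} = 3·v_{1} + 2·v_{5} — sig = [2:2,3]
  {1,3,5}:  v_{1} + v_{3} + v_{5} = 0 — sig = [3:]
  {1,5,6}:  v_{1} + v_{5} + v_{6} = v_{4} — sig = [3:1]
  {1,5,8}:  v_{1} + v_{5} + v_{8} = v_{2} — sig = [3:1]
  {3,5,6}:  v_{3} + v_{5} + v_{6} = v_{7} — sig = [3:1]
  {0,5,6}:  v_{0} + v_{5} + v_{6} = 2·v_{7} — sig = [3:2]

Signatures (|P|; sorted positive RHS coefficients), sorted:
    |P|=2: 15 collections, coeffs (), (), (1), (1), (1), (1), (1), (1), (1,1), (1,1), (1,1), (1,2), (1,2), (1,2), (2,3)
    |P|=3: 5 collections, coeffs (), (1), (1), (1), (2)


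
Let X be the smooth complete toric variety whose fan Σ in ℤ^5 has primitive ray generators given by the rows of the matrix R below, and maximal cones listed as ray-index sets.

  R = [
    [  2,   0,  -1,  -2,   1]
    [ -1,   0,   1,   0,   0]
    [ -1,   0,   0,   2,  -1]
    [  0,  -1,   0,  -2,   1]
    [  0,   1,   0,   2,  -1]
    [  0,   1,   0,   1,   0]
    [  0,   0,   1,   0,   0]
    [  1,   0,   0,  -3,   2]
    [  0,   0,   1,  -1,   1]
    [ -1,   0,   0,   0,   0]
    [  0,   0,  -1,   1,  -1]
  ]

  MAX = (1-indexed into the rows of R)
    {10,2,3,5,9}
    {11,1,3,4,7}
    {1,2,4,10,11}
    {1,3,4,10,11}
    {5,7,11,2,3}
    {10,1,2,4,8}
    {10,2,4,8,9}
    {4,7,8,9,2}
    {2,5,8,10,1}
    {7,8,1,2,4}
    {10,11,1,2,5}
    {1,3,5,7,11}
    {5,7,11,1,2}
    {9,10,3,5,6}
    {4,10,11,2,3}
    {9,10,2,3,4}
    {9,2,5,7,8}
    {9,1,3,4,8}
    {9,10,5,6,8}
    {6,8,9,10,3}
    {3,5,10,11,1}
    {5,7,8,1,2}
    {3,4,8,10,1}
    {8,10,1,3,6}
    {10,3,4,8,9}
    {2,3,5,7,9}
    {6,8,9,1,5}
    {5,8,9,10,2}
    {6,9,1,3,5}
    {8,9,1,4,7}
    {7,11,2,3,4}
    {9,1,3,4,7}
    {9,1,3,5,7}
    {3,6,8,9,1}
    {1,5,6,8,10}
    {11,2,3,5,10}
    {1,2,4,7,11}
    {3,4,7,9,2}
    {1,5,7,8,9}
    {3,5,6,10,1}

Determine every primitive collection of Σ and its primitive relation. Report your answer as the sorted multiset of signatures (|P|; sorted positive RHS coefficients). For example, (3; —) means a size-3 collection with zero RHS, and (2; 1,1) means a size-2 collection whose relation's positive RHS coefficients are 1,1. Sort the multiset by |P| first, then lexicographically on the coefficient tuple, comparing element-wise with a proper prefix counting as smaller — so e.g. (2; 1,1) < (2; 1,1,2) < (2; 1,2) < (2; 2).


The 14 primitive collections of Σ (r=11, n=5):

  {4,5}:  v_{4} + v_{5} = 0  →  sig = (2; —)
  {9,11}:  v_{9} + v_{11} = 0  →  sig = (2; —)
  {7,10}:  v_{7} + v_{10} = v_{2}  →  sig = (2; 1)
  {4,6}:  v_{4} + v_{6} = v_{3} + v_{8}  →  sig = (2; 1,1)
  {6,7}:  v_{6} + v_{7} = v_{5} + v_{9}  →  sig = (2; 1,1)
  {8,11}:  v_{8} + v_{11} = v_{1} + v_{10}  →  sig = (2; 1,1)
  {2,6}:  v_{2} + v_{6} = v_{5} + v_{9} + v_{10}  →  sig = (2; 1,1,1)
  {6,11}:  v_{6} + v_{11} = v_{1} + v_{3} + v_{5} + v_{10}  →  sig = (2; 1,1,1,1)
  {1,2,3}:  v_{1} + v_{2} + v_{3} = 0  →  sig = (3; —)
  {1,9,10}:  v_{1} + v_{9} + v_{10} = v_{8}  →  sig = (3; 1)
  {3,5,8}:  v_{3} + v_{5} + v_{8} = v_{6}  →  sig = (3; 1)
  {3,7,8}:  v_{3} + v_{7} + v_{8} = v_{9}  →  sig = (3; 1)
  {1,2,9}:  v_{1} + v_{2} + v_{9} = v_{7} + v_{8}  →  sig = (3; 1,1)
  {2,3,8}:  v_{2} + v_{3} + v_{8} = v_{9} + v_{10}  →  sig = (3; 1,1)

Signatures (|P|; sorted positive RHS coefficients), sorted:
[(2; —), (2; —), (2; 1), (2; 1,1), (2; 1,1), (2; 1,1), (2; 1,1,1), (2; 1,1,1,1), (3; —), (3; 1), (3; 1), (3; 1), (3; 1,1), (3; 1,1)]


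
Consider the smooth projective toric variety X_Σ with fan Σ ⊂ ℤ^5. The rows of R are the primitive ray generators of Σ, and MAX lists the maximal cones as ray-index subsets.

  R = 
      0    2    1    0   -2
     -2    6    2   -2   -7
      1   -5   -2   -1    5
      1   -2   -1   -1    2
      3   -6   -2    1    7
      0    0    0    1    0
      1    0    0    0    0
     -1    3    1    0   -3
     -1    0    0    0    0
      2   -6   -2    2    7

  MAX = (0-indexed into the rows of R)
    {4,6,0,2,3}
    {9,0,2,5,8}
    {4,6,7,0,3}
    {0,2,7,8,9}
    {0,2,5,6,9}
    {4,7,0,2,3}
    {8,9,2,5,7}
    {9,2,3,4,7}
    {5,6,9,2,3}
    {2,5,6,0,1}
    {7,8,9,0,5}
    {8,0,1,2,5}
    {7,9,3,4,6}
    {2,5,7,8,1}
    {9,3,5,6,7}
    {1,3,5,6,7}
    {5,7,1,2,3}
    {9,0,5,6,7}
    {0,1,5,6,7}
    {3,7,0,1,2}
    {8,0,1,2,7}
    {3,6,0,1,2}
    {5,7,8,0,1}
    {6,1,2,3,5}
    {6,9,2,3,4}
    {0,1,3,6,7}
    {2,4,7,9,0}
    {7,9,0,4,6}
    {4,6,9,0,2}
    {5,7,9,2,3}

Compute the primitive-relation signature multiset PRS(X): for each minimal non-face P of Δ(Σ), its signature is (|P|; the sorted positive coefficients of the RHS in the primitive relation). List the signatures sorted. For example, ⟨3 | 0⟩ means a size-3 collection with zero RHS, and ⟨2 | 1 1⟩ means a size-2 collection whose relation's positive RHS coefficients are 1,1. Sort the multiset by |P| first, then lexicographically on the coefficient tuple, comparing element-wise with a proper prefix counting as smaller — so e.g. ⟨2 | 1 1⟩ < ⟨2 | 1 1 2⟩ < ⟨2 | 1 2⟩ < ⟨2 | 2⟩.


Σ has 10 primitive collections:

  P = {1,9}:  v_{1} + v_{9} = 0 — sig = ⟨2 | 0⟩
  P = {6,8}:  v_{6} + v_{8} = 0 — sig = ⟨2 | 0⟩
  P = {1,4}:  v_{1} + v_{4} = v_{0} + v_{3} — sig = ⟨2 | 1 1⟩
  P = {3,8}:  v_{3} + v_{8} = v_{2} + v_{7} — sig = ⟨2 | 1 1⟩
  P = {4,5}:  v_{4} + v_{5} = v_{6} + v_{9} — sig = ⟨2 | 1 1⟩
  P = {4,8}:  v_{4} + v_{8} = v_{0} + v_{2} + v_{7} + v_{9} — sig = ⟨2 | 1 1 1 1⟩
  P = {0,3,5}:  v_{0} + v_{3} + v_{5} = v_{6} — sig = ⟨3 | 1⟩
  P = {0,3,9}:  v_{0} + v_{3} + v_{9} = v_{4} — sig = ⟨3 | 1⟩
  P = {2,6,7}:  v_{2} + v_{6} + v_{7} = v_{3} — sig = ⟨3 | 1⟩
  P = {0,2,5,7}:  v_{0} + v_{2} + v_{5} + v_{7} = 0 — sig = ⟨4 | 0⟩

Sorted signature multiset PRS(X):
    ⟨2 | 0⟩
    ⟨2 | 0⟩
    ⟨2 | 1 1⟩
    ⟨2 | 1 1⟩
    ⟨2 | 1 1⟩
    ⟨2 | 1 1 1 1⟩
    ⟨3 | 1⟩
    ⟨3 | 1⟩
    ⟨3 | 1⟩
    ⟨4 | 0⟩


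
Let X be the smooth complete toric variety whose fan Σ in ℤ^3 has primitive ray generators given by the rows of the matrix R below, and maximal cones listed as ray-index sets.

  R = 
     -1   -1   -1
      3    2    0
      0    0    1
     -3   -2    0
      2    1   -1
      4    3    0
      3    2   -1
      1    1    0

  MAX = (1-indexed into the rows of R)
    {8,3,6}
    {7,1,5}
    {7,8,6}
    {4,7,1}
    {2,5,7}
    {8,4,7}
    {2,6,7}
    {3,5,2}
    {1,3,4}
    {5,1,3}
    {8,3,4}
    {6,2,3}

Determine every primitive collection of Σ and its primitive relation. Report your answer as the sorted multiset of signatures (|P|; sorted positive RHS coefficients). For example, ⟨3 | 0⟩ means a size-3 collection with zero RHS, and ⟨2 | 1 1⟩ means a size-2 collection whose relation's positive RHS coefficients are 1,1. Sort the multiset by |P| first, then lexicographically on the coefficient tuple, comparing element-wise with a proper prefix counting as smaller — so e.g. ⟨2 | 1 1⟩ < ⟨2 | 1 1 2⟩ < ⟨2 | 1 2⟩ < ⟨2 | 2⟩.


Minimal non-faces — 10 found among 8 rays, 12 max cones:

  P = {2,4}:  v_{2} + v_{4} = 0  →  sig = ⟨2 | 0⟩
  P = {1,2}:  v_{1} + v_{2} = v_{5}  →  sig = ⟨2 | 1⟩
  P = {1,6}:  v_{1} + v_{6} = v_{7}  →  sig = ⟨2 | 1⟩
  P = {2,8}:  v_{2} + v_{8} = v_{6}  →  sig = ⟨2 | 1⟩
  P = {3,7}:  v_{3} + v_{7} = v_{2}  →  sig = ⟨2 | 1⟩
  P = {4,5}:  v_{4} + v_{5} = v_{1}  →  sig = ⟨2 | 1⟩
  P = {4,6}:  v_{4} + v_{6} = v_{8}  →  sig = ⟨2 | 1⟩
  P = {5,8}:  v_{5} + v_{8} = v_{7}  →  sig = ⟨2 | 1⟩
  P = {1,8}:  v_{1} + v_{8} = v_{4} + v_{7}  →  sig = ⟨2 | 1 1⟩
  P = {5,6}:  v_{5} + v_{6} = v_{2} + v_{7}  →  sig = ⟨2 | 1 1⟩

Hence PRS(X_Σ) =
    |P|=2: 10 collections, coeffs (), (1), (1), (1), (1), (1), (1), (1), (1,1), (1,1)


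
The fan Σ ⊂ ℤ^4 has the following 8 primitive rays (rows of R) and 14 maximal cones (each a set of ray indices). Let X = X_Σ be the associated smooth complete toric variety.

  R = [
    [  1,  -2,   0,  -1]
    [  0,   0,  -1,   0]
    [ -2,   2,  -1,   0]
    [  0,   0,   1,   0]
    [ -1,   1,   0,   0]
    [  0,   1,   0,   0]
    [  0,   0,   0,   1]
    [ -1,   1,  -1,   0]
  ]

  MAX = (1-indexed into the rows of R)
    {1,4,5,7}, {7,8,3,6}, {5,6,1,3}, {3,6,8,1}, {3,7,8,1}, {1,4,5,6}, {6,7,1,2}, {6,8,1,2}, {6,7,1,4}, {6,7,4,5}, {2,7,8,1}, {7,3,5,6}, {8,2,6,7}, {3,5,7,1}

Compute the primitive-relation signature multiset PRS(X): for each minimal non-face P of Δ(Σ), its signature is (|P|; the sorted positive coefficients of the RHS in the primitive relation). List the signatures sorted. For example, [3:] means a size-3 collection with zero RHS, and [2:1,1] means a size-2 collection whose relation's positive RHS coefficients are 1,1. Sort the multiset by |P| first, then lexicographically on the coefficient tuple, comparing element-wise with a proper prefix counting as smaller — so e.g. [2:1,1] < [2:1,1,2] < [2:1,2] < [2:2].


|primitive collections| = 9. Relations:

  P={2,4}:  v_{2} + v_{4} = 0  ⇒ sig = [2:]
  P={2,5}:  v_{2} + v_{5} = v_{8}  ⇒ sig = [2:1]
  P={4,8}:  v_{4} + v_{8} = v_{5}  ⇒ sig = [2:1]
  P={5,8}:  v_{5} + v_{8} = v_{3}  ⇒ sig = [2:1]
  P={2,3}:  v_{2} + v_{3} = 2·v_{8}  ⇒ sig = [2:2]
  P={3,4}:  v_{3} + v_{4} = 2·v_{5}  ⇒ sig = [2:2]
  P={1,5,6,7}:  v_{1} + v_{5} + v_{6} + v_{7} = 0  ⇒ sig = [4:]
  P={1,3,6,7}:  v_{1} + v_{3} + v_{6} + v_{7} = v_{8}  ⇒ sig = [4:1]
  P={1,6,7,8}:  v_{1} + v_{6} + v_{7} + v_{8} = v_{2}  ⇒ sig = [4:1]

so the primitive-relation signature multiset is
{ [2:],  [2:1] ×3,  [2:2] ×2,  [4:],  [4:1] ×2 }


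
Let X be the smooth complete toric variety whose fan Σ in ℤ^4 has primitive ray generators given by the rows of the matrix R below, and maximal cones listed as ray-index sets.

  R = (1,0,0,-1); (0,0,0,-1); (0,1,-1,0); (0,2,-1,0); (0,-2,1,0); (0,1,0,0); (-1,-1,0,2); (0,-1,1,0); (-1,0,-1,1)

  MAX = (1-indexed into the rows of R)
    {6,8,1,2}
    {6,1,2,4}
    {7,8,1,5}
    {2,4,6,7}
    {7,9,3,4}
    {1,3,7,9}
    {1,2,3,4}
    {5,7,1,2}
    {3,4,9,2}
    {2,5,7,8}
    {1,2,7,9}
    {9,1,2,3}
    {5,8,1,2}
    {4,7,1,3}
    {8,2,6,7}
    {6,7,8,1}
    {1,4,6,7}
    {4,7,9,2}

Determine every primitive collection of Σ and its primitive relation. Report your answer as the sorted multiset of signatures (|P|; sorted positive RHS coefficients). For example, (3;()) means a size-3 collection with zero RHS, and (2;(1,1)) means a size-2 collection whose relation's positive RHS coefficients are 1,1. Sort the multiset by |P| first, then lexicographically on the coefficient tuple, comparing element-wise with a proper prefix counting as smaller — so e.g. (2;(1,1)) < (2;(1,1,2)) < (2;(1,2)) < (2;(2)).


Minimal non-faces — 14 found among 9 rays, 18 max cones:

  P={3,8}:  v_{3} + v_{8} = 0 — sig = (2;())
  P={4,5}:  v_{4} + v_{5} = 0 — sig = (2;())
  P={3,6}:  v_{3} + v_{6} = v_{4} — sig = (2;(1))
  P={4,8}:  v_{4} + v_{8} = v_{6} — sig = (2;(1))
  P={5,6}:  v_{5} + v_{6} = v_{8} — sig = (2;(1))
  P={8,9}:  v_{8} + v_{9} = v_{2} + v_{7} — sig = (2;(1,1))
  P={3,5}:  v_{3} + v_{5} = v_{1} + v_{2} + v_{7} — sig = (2;(1,1,1))
  P={6,9}:  v_{6} + v_{9} = v_{2} + v_{4} + v_{7} — sig = (2;(1,1,1))
  P={5,9}:  v_{5} + v_{9} = v_{1} + 2·v_{2} + 2·v_{7} — sig = (2;(1,2,2))
  P={2,3,7}:  v_{2} + v_{3} + v_{7} = v_{9} — sig = (3;(1))
  P={1,4,9}:  v_{1} + v_{4} + v_{9} = 2·v_{3} — sig = (3;(2))
  P={1,2,6,7}:  v_{1} + v_{2} + v_{6} + v_{7} = 0 — sig = (4;())
  P={1,2,4,7}:  v_{1} + v_{2} + v_{4} + v_{7} = v_{3} — sig = (4;(1))
  P={1,2,7,8}:  v_{1} + v_{2} + v_{7} + v_{8} = v_{5} — sig = (4;(1))

so the primitive-relation signature multiset is
    (2;())
    (2;())
    (2;(1))
    (2;(1))
    (2;(1))
    (2;(1,1))
    (2;(1,1,1))
    (2;(1,1,1))
    (2;(1,2,2))
    (3;(1))
    (3;(2))
    (4;())
    (4;(1))
    (4;(1))


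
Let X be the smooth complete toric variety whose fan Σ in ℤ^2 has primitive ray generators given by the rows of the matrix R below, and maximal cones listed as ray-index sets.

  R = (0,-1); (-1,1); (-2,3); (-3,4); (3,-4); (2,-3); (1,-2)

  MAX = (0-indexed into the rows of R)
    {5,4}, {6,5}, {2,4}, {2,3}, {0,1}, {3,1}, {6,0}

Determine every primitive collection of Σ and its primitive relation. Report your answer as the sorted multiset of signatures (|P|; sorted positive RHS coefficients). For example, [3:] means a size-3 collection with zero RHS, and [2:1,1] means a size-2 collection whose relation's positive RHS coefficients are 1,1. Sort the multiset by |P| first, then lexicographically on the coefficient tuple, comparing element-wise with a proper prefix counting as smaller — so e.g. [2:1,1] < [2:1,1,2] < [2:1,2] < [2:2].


Σ has 14 primitive collections:

  P = {2,5}:  v_{2} + v_{5} = 0  so sig = [2:]
  P = {3,4}:  v_{3} + v_{4} = 0  so sig = [2:]
  P = {1,2}:  v_{1} + v_{2} = v_{3}  so sig = [2:1]
  P = {1,4}:  v_{1} + v_{4} = v_{5}  so sig = [2:1]
  P = {1,5}:  v_{1} + v_{5} = v_{6}  so sig = [2:1]
  P = {1,6}:  v_{1} + v_{6} = v_{0}  so sig = [2:1]
  P = {2,6}:  v_{2} + v_{6} = v_{1}  so sig = [2:1]
  P = {3,5}:  v_{3} + v_{5} = v_{1}  so sig = [2:1]
  P = {0,4}:  v_{0} + v_{4} = v_{5} + v_{6}  so sig = [2:1,1]
  P = {0,2}:  v_{0} + v_{2} = 2·v_{1}  so sig = [2:2]
  P = {0,5}:  v_{0} + v_{5} = 2·v_{6}  so sig = [2:2]
  P = {3,6}:  v_{3} + v_{6} = 2·v_{1}  so sig = [2:2]
  P = {4,6}:  v_{4} + v_{6} = 2·v_{5}  so sig = [2:2]
  P = {0,3}:  v_{0} + v_{3} = 3·v_{1}  so sig = [2:3]

Signatures (|P|; sorted positive RHS coefficients), sorted:
    [2:]
    [2:]
    [2:1]
    [2:1]
    [2:1]
    [2:1]
    [2:1]
    [2:1]
    [2:1,1]
    [2:2]
    [2:2]
    [2:2]
    [2:2]
    [2:3]


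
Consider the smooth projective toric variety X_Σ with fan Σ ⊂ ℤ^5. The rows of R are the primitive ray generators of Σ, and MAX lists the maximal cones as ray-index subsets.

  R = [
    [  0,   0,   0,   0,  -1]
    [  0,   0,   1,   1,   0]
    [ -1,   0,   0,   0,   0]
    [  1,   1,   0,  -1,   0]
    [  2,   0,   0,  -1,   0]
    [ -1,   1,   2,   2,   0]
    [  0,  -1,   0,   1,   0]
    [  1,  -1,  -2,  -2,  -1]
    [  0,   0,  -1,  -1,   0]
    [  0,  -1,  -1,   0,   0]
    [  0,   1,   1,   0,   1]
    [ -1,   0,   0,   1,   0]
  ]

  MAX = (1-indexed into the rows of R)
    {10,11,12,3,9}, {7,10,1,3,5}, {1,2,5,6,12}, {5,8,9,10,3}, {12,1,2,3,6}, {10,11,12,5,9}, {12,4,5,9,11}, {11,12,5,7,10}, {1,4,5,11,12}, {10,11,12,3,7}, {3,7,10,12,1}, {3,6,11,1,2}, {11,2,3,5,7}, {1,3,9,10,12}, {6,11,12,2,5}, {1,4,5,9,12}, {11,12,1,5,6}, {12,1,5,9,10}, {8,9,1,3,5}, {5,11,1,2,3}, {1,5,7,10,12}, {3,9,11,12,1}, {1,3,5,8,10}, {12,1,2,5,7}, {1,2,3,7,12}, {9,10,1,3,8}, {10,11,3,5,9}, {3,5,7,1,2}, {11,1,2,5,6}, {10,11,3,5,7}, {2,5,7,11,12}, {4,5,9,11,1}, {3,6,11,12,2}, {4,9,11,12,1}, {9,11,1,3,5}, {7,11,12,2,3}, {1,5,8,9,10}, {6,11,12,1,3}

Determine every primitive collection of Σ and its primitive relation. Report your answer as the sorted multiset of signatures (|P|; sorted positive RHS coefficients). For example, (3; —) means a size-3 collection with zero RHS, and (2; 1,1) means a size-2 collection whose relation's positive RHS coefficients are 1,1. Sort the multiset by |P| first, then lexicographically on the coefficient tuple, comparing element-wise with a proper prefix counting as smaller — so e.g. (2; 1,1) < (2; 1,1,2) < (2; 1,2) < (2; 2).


24 collections generate NE(X_Σ); each relation:

  P = {2,9}:  v_{2} + v_{9} = 0  so sig = (2; —)
  P = {2,10}:  v_{2} + v_{10} = v_{7}  so sig = (2; 1)
  P = {6,8}:  v_{6} + v_{8} = v_{1}  so sig = (2; 1)
  P = {7,9}:  v_{7} + v_{9} = v_{10}  so sig = (2; 1)
  P = {4,7}:  v_{4} + v_{7} = v_{5} + v_{12}  so sig = (2; 1,1)
  P = {6,10}:  v_{6} + v_{10} = v_{2} + v_{12}  so sig = (2; 1,1)
  P = {3,4}:  v_{3} + v_{4} = v_{1} + v_{9} + v_{11}  so sig = (2; 1,1,1)
  P = {4,10}:  v_{4} + v_{10} = v_{5} + v_{9} + v_{12}  so sig = (2; 1,1,1)
  P = {6,9}:  v_{6} + v_{9} = v_{1} + v_{11} + v_{12}  so sig = (2; 1,1,1)
  P = {8,11}:  v_{8} + v_{11} = v_{3} + v_{5} + v_{9}  so sig = (2; 1,1,1)
  P = {8,12}:  v_{8} + v_{12} = v_{1} + v_{9} + v_{10}  so sig = (2; 1,1,1)
  P = {2,4}:  v_{2} + v_{4} = v_{1} + v_{5} + v_{11} + v_{12}  so sig = (2; 1,1,1,1)
  P = {2,8}:  v_{2} + v_{8} = v_{1} + v_{3} + v_{5} + v_{10}  so sig = (2; 1,1,1,1)
  P = {7,8}:  v_{7} + v_{8} = v_{1} + v_{3} + v_{5} + 2·v_{10}  so sig = (2; 1,1,1,2)
  P = {4,8}:  v_{4} + v_{8} = v_{1} + v_{5} + 2·v_{9}  so sig = (2; 1,1,2)
  P = {6,7}:  v_{6} + v_{7} = 2·v_{2} + v_{12}  so sig = (2; 1,2)
  P = {4,6}:  v_{4} + v_{6} = 2·v_{1} + v_{5} + 2·v_{11} + 2·v_{12}  so sig = (2; 1,2,2,2)
  P = {1,10,11}:  v_{1} + v_{10} + v_{11} = 0  so sig = (3; —)
  P = {3,5,12}:  v_{3} + v_{5} + v_{12} = 0  so sig = (3; —)
  P = {1,7,11}:  v_{1} + v_{7} + v_{11} = v_{2}  so sig = (3; 1)
  P = {3,5,6}:  v_{3} + v_{5} + v_{6} = v_{1} + v_{2} + v_{11}  so sig = (3; 1,1,1)
  P = {1,2,11,12}:  v_{1} + v_{2} + v_{11} + v_{12} = v_{6}  so sig = (4; 1)
  P = {1,3,5,9,10}:  v_{1} + v_{3} + v_{5} + v_{9} + v_{10} = v_{8}  so sig = (5; 1)
  P = {1,5,9,11,12}:  v_{1} + v_{5} + v_{9} + v_{11} + v_{12} = v_{4}  so sig = (5; 1)

Sorted signature multiset PRS(X):
[(2; —), (2; 1), (2; 1), (2; 1), (2; 1,1), (2; 1,1), (2; 1,1,1), (2; 1,1,1), (2; 1,1,1), (2; 1,1,1), (2; 1,1,1), (2; 1,1,1,1), (2; 1,1,1,1), (2; 1,1,1,2), (2; 1,1,2), (2; 1,2), (2; 1,2,2,2), (3; —), (3; —), (3; 1), (3; 1,1,1), (4; 1), (5; 1), (5; 1)]


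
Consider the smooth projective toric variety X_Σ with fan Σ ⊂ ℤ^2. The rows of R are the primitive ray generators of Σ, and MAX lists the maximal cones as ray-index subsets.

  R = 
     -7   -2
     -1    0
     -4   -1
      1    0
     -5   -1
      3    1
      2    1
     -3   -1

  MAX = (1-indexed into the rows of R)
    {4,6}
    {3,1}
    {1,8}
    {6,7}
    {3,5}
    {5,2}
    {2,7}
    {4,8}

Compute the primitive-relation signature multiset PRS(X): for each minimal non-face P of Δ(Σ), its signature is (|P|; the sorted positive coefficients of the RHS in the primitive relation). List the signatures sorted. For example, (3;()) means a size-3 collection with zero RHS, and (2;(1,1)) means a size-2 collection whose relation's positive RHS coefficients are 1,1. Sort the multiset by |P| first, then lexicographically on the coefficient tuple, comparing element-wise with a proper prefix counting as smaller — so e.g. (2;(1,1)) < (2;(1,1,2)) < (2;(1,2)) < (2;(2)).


Primitive collections (20):

  P={2,4}:  v_{2} + v_{4} = 0  →  sig = (2;())
  P={6,8}:  v_{6} + v_{8} = 0  →  sig = (2;())
  P={1,6}:  v_{1} + v_{6} = v_{3}  →  sig = (2;(1))
  P={1,7}:  v_{1} + v_{7} = v_{5}  →  sig = (2;(1))
  P={2,3}:  v_{2} + v_{3} = v_{5}  →  sig = (2;(1))
  P={2,6}:  v_{2} + v_{6} = v_{7}  →  sig = (2;(1))
  P={2,8}:  v_{2} + v_{8} = v_{3}  →  sig = (2;(1))
  P={3,4}:  v_{3} + v_{4} = v_{8}  →  sig = (2;(1))
  P={3,6}:  v_{3} + v_{6} = v_{2}  →  sig = (2;(1))
  P={3,8}:  v_{3} + v_{8} = v_{1}  →  sig = (2;(1))
  P={4,5}:  v_{4} + v_{5} = v_{3}  →  sig = (2;(1))
  P={4,7}:  v_{4} + v_{7} = v_{6}  →  sig = (2;(1))
  P={7,8}:  v_{7} + v_{8} = v_{2}  →  sig = (2;(1))
  P={1,2}:  v_{1} + v_{2} = 2·v_{3}  →  sig = (2;(2))
  P={1,4}:  v_{1} + v_{4} = 2·v_{8}  →  sig = (2;(2))
  P={3,7}:  v_{3} + v_{7} = 2·v_{2}  →  sig = (2;(2))
  P={5,6}:  v_{5} + v_{6} = 2·v_{2}  →  sig = (2;(2))
  P={5,8}:  v_{5} + v_{8} = 2·v_{3}  →  sig = (2;(2))
  P={1,5}:  v_{1} + v_{5} = 3·v_{3}  →  sig = (2;(3))
  P={5,7}:  v_{5} + v_{7} = 3·v_{2}  →  sig = (2;(3))

Signatures (|P|; sorted positive RHS coefficients), sorted:
[(2;()), (2;()), (2;(1)), (2;(1)), (2;(1)), (2;(1)), (2;(1)), (2;(1)), (2;(1)), (2;(1)), (2;(1)), (2;(1)), (2;(1)), (2;(2)), (2;(2)), (2;(2)), (2;(2)), (2;(2)), (2;(3)), (2;(3))]


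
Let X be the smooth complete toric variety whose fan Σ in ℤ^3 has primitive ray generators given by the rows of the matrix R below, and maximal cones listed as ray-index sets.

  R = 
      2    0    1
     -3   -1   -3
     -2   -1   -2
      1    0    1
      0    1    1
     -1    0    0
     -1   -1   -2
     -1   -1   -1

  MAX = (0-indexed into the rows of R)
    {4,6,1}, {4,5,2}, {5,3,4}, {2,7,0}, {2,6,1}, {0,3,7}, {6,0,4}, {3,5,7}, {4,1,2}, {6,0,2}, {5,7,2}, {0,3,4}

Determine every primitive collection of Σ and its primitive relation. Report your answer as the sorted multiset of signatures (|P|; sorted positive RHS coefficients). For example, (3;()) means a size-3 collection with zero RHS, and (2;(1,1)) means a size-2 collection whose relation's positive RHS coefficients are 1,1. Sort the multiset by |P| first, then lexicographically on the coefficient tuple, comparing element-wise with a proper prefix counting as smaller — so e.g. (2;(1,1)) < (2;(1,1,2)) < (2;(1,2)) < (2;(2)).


|primitive collections| = 12. Relations:

  • {0,1}:  v_{0} + v_{1} = v_{6}  ⟹  sig = (2;(1))
  • {0,5}:  v_{0} + v_{5} = v_{3}  ⟹  sig = (2;(1))
  • {1,3}:  v_{1} + v_{3} = v_{2}  ⟹  sig = (2;(1))
  • {2,3}:  v_{2} + v_{3} = v_{7}  ⟹  sig = (2;(1))
  • {4,7}:  v_{4} + v_{7} = v_{5}  ⟹  sig = (2;(1))
  • {5,6}:  v_{5} + v_{6} = v_{2}  ⟹  sig = (2;(1))
  • {3,6}:  v_{3} + v_{6} = v_{0} + v_{2}  ⟹  sig = (2;(1,1))
  • {1,5}:  v_{1} + v_{5} = 2·v_{2} + v_{4}  ⟹  sig = (2;(1,2))
  • {6,7}:  v_{6} + v_{7} = v_{0} + 2·v_{2}  ⟹  sig = (2;(1,2))
  • {1,7}:  v_{1} + v_{7} = 2·v_{2}  ⟹  sig = (2;(2))
  • {0,2,4}:  v_{0} + v_{2} + v_{4} = 0  ⟹  sig = (3;())
  • {2,4,6}:  v_{2} + v_{4} + v_{6} = v_{1}  ⟹  sig = (3;(1))

so the primitive-relation signature multiset is
    (2;(1))
    (2;(1))
    (2;(1))
    (2;(1))
    (2;(1))
    (2;(1))
    (2;(1,1))
    (2;(1,2))
    (2;(1,2))
    (2;(2))
    (3;())
    (3;(1))


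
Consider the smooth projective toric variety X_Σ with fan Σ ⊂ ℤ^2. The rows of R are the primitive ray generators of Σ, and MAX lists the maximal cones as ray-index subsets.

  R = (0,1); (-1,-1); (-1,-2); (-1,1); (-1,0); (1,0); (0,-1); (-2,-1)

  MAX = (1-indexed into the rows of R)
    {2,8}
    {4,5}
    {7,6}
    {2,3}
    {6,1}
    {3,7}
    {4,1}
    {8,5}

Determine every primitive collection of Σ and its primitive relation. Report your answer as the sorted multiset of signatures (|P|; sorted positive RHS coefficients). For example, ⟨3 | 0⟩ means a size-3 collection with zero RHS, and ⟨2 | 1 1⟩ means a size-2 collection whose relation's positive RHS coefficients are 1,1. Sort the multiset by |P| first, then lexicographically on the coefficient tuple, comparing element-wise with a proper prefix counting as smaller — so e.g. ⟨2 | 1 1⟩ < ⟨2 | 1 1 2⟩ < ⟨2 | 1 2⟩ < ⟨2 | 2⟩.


Σ has 20 primitive collections:

  {1,7}:  v_{1} + v_{7} = 0 ; sig = ⟨2 | 0⟩
  {5,6}:  v_{5} + v_{6} = 0 ; sig = ⟨2 | 0⟩
  {1,2}:  v_{1} + v_{2} = v_{5} ; sig = ⟨2 | 1⟩
  {1,3}:  v_{1} + v_{3} = v_{2} ; sig = ⟨2 | 1⟩
  {1,5}:  v_{1} + v_{5} = v_{4} ; sig = ⟨2 | 1⟩
  {2,5}:  v_{2} + v_{5} = v_{8} ; sig = ⟨2 | 1⟩
  {2,6}:  v_{2} + v_{6} = v_{7} ; sig = ⟨2 | 1⟩
  {2,7}:  v_{2} + v_{7} = v_{3} ; sig = ⟨2 | 1⟩
  {3,4}:  v_{3} + v_{4} = v_{8} ; sig = ⟨2 | 1⟩
  {4,6}:  v_{4} + v_{6} = v_{1} ; sig = ⟨2 | 1⟩
  {4,7}:  v_{4} + v_{7} = v_{5} ; sig = ⟨2 | 1⟩
  {5,7}:  v_{5} + v_{7} = v_{2} ; sig = ⟨2 | 1⟩
  {6,8}:  v_{6} + v_{8} = v_{2} ; sig = ⟨2 | 1⟩
  {1,8}:  v_{1} + v_{8} = 2·v_{5} ; sig = ⟨2 | 2⟩
  {2,4}:  v_{2} + v_{4} = 2·v_{5} ; sig = ⟨2 | 2⟩
  {3,5}:  v_{3} + v_{5} = 2·v_{2} ; sig = ⟨2 | 2⟩
  {3,6}:  v_{3} + v_{6} = 2·v_{7} ; sig = ⟨2 | 2⟩
  {7,8}:  v_{7} + v_{8} = 2·v_{2} ; sig = ⟨2 | 2⟩
  {3,8}:  v_{3} + v_{8} = 3·v_{2} ; sig = ⟨2 | 3⟩
  {4,8}:  v_{4} + v_{8} = 3·v_{5} ; sig = ⟨2 | 3⟩

Hence PRS(X_Σ) =
    |P|=2: 20 collections, coeffs (), (), (1), (1), (1), (1), (1), (1), (1), (1), (1), (1), (1), (2), (2), (2), (2), (2), (3), (3)


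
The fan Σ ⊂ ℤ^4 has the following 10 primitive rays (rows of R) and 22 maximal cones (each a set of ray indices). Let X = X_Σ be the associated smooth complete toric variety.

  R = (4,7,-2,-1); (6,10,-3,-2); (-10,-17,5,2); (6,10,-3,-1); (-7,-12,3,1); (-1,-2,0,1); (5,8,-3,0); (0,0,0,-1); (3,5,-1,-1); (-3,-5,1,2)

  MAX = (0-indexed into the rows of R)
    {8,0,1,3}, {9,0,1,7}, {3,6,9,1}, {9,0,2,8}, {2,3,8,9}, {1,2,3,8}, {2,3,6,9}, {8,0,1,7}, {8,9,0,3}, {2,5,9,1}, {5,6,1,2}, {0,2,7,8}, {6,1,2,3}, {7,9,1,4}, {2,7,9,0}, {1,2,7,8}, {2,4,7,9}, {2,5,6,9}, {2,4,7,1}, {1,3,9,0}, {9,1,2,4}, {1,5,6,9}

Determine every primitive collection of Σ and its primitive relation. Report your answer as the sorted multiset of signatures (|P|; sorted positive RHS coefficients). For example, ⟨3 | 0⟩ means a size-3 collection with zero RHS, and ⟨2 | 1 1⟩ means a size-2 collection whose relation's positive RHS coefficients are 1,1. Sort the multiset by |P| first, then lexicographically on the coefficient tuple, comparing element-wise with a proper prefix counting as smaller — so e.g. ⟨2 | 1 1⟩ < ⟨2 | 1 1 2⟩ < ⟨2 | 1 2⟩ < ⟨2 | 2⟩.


|primitive collections| = 20. Relations:

  P = {3,5}:  v_{3} + v_{5} = v_{6}  so sig = ⟨2 | 1⟩
  P = {3,7}:  v_{3} + v_{7} = v_{1}  so sig = ⟨2 | 1⟩
  P = {0,5}:  v_{0} + v_{5} = v_{1} + v_{9}  so sig = ⟨2 | 1 1⟩
  P = {4,8}:  v_{4} + v_{8} = v_{1} + v_{2}  so sig = ⟨2 | 1 1⟩
  P = {6,7}:  v_{6} + v_{7} = v_{1} + v_{5}  so sig = ⟨2 | 1 1⟩
  P = {0,6}:  v_{0} + v_{6} = v_{1} + v_{3} + v_{9}  so sig = ⟨2 | 1 1 1⟩
  P = {4,6}:  v_{4} + v_{6} = 2·v_{1} + v_{2} + v_{5} + v_{9}  so sig = ⟨2 | 1 1 1 2⟩
  P = {3,4}:  v_{3} + v_{4} = 2·v_{1} + v_{2} + v_{9}  so sig = ⟨2 | 1 1 2⟩
  P = {5,7}:  v_{5} + v_{7} = 2·v_{1} + v_{2} + v_{9}  so sig = ⟨2 | 1 1 2⟩
  P = {0,4}:  v_{0} + v_{4} = 2·v_{7} + v_{9}  so sig = ⟨2 | 1 2⟩
  P = {5,8}:  v_{5} + v_{8} = v_{2} + 2·v_{3}  so sig = ⟨2 | 1 2⟩
  P = {6,8}:  v_{6} + v_{8} = v_{2} + 3·v_{3}  so sig = ⟨2 | 1 3⟩
  P = {4,5}:  v_{4} + v_{5} = 3·v_{1} + 2·v_{2} + 2·v_{9}  so sig = ⟨2 | 2 2 3⟩
  P = {0,2,3}:  v_{0} + v_{2} + v_{3} = 0  so sig = ⟨3 | 0⟩
  P = {7,8,9}:  v_{7} + v_{8} + v_{9} = 0  so sig = ⟨3 | 0⟩
  P = {0,1,2}:  v_{0} + v_{1} + v_{2} = v_{7}  so sig = ⟨3 | 1⟩
  P = {1,8,9}:  v_{1} + v_{8} + v_{9} = v_{3}  so sig = ⟨3 | 1⟩
  P = {1,2,3,9}:  v_{1} + v_{2} + v_{3} + v_{9} = v_{5}  so sig = ⟨4 | 1⟩
  P = {1,2,7,9}:  v_{1} + v_{2} + v_{7} + v_{9} = v_{4}  so sig = ⟨4 | 1⟩
  P = {1,2,6,9}:  v_{1} + v_{2} + v_{6} + v_{9} = 2·v_{5}  so sig = ⟨4 | 2⟩

Signatures (|P|; sorted positive RHS coefficients), sorted:
[⟨2 | 1⟩, ⟨2 | 1⟩, ⟨2 | 1 1⟩, ⟨2 | 1 1⟩, ⟨2 | 1 1⟩, ⟨2 | 1 1 1⟩, ⟨2 | 1 1 1 2⟩, ⟨2 | 1 1 2⟩, ⟨2 | 1 1 2⟩, ⟨2 | 1 2⟩, ⟨2 | 1 2⟩, ⟨2 | 1 3⟩, ⟨2 | 2 2 3⟩, ⟨3 | 0⟩, ⟨3 | 0⟩, ⟨3 | 1⟩, ⟨3 | 1⟩, ⟨4 | 1⟩, ⟨4 | 1⟩, ⟨4 | 2⟩]


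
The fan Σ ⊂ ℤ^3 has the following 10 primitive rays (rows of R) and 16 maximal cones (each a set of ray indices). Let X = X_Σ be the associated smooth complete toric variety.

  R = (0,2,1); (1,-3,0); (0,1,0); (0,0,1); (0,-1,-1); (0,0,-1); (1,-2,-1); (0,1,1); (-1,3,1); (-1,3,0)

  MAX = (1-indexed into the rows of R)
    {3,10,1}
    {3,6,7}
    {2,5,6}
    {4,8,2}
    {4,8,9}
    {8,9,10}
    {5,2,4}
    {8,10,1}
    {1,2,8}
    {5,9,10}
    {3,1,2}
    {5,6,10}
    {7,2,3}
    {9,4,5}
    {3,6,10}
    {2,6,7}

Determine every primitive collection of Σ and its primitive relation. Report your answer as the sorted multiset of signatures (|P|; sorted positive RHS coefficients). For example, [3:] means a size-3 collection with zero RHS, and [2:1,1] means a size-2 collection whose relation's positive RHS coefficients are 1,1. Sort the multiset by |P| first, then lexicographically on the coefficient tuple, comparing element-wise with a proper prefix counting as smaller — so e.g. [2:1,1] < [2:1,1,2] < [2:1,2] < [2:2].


The 22 primitive collections of Σ (r=10, n=3):

  P={2,10}:  v_{2} + v_{10} = 0  ⟹  sig = [2:]
  P={4,6}:  v_{4} + v_{6} = 0  ⟹  sig = [2:]
  P={5,8}:  v_{5} + v_{8} = 0  ⟹  sig = [2:]
  P={1,5}:  v_{1} + v_{5} = v_{3}  ⟹  sig = [2:1]
  P={2,9}:  v_{2} + v_{9} = v_{4}  ⟹  sig = [2:1]
  P={3,4}:  v_{3} + v_{4} = v_{8}  ⟹  sig = [2:1]
  P={3,5}:  v_{3} + v_{5} = v_{6}  ⟹  sig = [2:1]
  P={3,8}:  v_{3} + v_{8} = v_{1}  ⟹  sig = [2:1]
  P={4,10}:  v_{4} + v_{10} = v_{9}  ⟹  sig = [2:1]
  P={6,8}:  v_{6} + v_{8} = v_{3}  ⟹  sig = [2:1]
  P={6,9}:  v_{6} + v_{9} = v_{10}  ⟹  sig = [2:1]
  P={7,9}:  v_{7} + v_{9} = v_{3}  ⟹  sig = [2:1]
  P={3,9}:  v_{3} + v_{9} = v_{8} + v_{10}  ⟹  sig = [2:1,1]
  P={4,7}:  v_{4} + v_{7} = v_{2} + v_{3}  ⟹  sig = [2:1,1]
  P={7,10}:  v_{7} + v_{10} = v_{3} + v_{6}  ⟹  sig = [2:1,1]
  P={1,9}:  v_{1} + v_{9} = 2·v_{8} + v_{10}  ⟹  sig = [2:1,2]
  P={5,7}:  v_{5} + v_{7} = v_{2} + 2·v_{6}  ⟹  sig = [2:1,2]
  P={7,8}:  v_{7} + v_{8} = v_{2} + 2·v_{3}  ⟹  sig = [2:1,2]
  P={1,7}:  v_{1} + v_{7} = v_{2} + 3·v_{3}  ⟹  sig = [2:1,3]
  P={1,4}:  v_{1} + v_{4} = 2·v_{8}  ⟹  sig = [2:2]
  P={1,6}:  v_{1} + v_{6} = 2·v_{3}  ⟹  sig = [2:2]
  P={2,3,6}:  v_{2} + v_{3} + v_{6} = v_{7}  ⟹  sig = [3:1]

so the primitive-relation signature multiset is
    [2:]
    [2:]
    [2:]
    [2:1]
    [2:1]
    [2:1]
    [2:1]
    [2:1]
    [2:1]
    [2:1]
    [2:1]
    [2:1]
    [2:1,1]
    [2:1,1]
    [2:1,1]
    [2:1,2]
    [2:1,2]
    [2:1,2]
    [2:1,3]
    [2:2]
    [2:2]
    [3:1]


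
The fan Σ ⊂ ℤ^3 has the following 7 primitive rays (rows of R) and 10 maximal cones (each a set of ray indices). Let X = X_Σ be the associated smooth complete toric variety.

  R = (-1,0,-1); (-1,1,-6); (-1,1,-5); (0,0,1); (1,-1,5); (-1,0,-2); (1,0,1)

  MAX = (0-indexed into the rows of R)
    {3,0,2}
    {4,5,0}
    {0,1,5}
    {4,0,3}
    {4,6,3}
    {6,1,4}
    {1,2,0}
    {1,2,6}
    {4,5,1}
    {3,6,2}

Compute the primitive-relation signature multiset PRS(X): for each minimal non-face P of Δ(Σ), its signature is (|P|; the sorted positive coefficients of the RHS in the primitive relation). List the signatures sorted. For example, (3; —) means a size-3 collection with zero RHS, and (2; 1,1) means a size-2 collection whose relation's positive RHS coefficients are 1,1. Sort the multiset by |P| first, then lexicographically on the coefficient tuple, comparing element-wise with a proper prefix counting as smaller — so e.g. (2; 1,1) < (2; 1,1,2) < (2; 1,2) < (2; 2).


7 collections generate NE(X_Σ); each relation:

  • {0,6}:  v_{0} + v_{6} = 0  ⟹  sig = (2; —)
  • {2,4}:  v_{2} + v_{4} = 0  ⟹  sig = (2; —)
  • {1,3}:  v_{1} + v_{3} = v_{2}  ⟹  sig = (2; 1)
  • {3,5}:  v_{3} + v_{5} = v_{0}  ⟹  sig = (2; 1)
  • {2,5}:  v_{2} + v_{5} = v_{0} + v_{1}  ⟹  sig = (2; 1,1)
  • {5,6}:  v_{5} + v_{6} = v_{1} + v_{4}  ⟹  sig = (2; 1,1)
  • {0,1,4}:  v_{0} + v_{1} + v_{4} = v_{5}  ⟹  sig = (3; 1)

Hence PRS(X_Σ) =
    |P|=2: 6 collections, coeffs (), (), (1), (1), (1,1), (1,1)
    |P|=3: 1 collection, coeffs (1)


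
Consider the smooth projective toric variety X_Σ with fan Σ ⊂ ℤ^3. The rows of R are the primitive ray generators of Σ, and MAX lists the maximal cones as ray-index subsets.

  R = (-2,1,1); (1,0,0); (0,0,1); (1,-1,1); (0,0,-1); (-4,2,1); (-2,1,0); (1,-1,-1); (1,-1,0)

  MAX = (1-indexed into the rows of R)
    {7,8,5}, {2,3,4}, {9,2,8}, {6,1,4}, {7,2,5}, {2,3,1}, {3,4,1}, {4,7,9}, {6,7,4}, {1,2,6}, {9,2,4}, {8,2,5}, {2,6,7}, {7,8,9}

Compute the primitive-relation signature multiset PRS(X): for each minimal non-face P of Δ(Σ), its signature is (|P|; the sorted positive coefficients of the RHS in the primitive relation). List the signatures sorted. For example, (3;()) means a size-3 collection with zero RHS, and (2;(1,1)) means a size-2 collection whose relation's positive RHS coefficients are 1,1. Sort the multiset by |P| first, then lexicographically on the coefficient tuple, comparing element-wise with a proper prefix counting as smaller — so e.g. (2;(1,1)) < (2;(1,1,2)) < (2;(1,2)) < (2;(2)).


Minimal non-faces — 20 found among 9 rays, 14 max cones:

  P={3,5}:  v_{3} + v_{5} = 0  ⟹  sig = (2;())
  P={1,5}:  v_{1} + v_{5} = v_{7}  ⟹  sig = (2;(1))
  P={1,7}:  v_{1} + v_{7} = v_{6}  ⟹  sig = (2;(1))
  P={3,7}:  v_{3} + v_{7} = v_{1}  ⟹  sig = (2;(1))
  P={3,8}:  v_{3} + v_{8} = v_{9}  ⟹  sig = (2;(1))
  P={3,9}:  v_{3} + v_{9} = v_{4}  ⟹  sig = (2;(1))
  P={4,5}:  v_{4} + v_{5} = v_{9}  ⟹  sig = (2;(1))
  P={5,9}:  v_{5} + v_{9} = v_{8}  ⟹  sig = (2;(1))
  P={1,8}:  v_{1} + v_{8} = v_{7} + v_{9}  ⟹  sig = (2;(1,1))
  P={1,9}:  v_{1} + v_{9} = v_{4} + v_{7}  ⟹  sig = (2;(1,1))
  P={6,8}:  v_{6} + v_{8} = 2·v_{7} + v_{9}  ⟹  sig = (2;(1,2))
  P={6,9}:  v_{6} + v_{9} = v_{4} + 2·v_{7}  ⟹  sig = (2;(1,2))
  P={3,6}:  v_{3} + v_{6} = 2·v_{1}  ⟹  sig = (2;(2))
  P={4,8}:  v_{4} + v_{8} = 2·v_{9}  ⟹  sig = (2;(2))
  P={5,6}:  v_{5} + v_{6} = 2·v_{7}  ⟹  sig = (2;(2))
  P={2,7,9}:  v_{2} + v_{7} + v_{9} = 0  ⟹  sig = (3;())
  P={2,4,7}:  v_{2} + v_{4} + v_{7} = v_{3}  ⟹  sig = (3;(1))
  P={2,7,8}:  v_{2} + v_{7} + v_{8} = v_{5}  ⟹  sig = (3;(1))
  P={2,4,6}:  v_{2} + v_{4} + v_{6} = v_{1} + v_{3}  ⟹  sig = (3;(1,1))
  P={1,2,4}:  v_{1} + v_{2} + v_{4} = 2·v_{3}  ⟹  sig = (3;(2))

Hence PRS(X_Σ) =
    |P|=2: 15 collections, coeffs (), (1), (1), (1), (1), (1), (1), (1), (1,1), (1,1), (1,2), (1,2), (2), (2), (2)
    |P|=3: 5 collections, coeffs (), (1), (1), (1,1), (2)


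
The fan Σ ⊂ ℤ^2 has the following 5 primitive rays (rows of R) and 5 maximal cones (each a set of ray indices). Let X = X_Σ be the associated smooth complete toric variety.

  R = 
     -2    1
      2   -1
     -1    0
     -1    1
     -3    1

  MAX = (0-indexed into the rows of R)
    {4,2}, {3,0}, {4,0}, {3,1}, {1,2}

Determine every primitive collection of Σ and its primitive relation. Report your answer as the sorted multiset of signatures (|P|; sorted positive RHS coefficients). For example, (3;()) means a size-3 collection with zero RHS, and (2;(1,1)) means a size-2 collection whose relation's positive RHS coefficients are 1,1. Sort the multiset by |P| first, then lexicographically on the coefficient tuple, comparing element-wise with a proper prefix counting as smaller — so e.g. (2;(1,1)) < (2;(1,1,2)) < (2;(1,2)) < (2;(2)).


Σ has 5 primitive collections:

  P = {0,1}:  v_{0} + v_{1} = 0  so sig = (2;())
  P = {0,2}:  v_{0} + v_{2} = v_{4}  so sig = (2;(1))
  P = {1,4}:  v_{1} + v_{4} = v_{2}  so sig = (2;(1))
  P = {2,3}:  v_{2} + v_{3} = v_{0}  so sig = (2;(1))
  P = {3,4}:  v_{3} + v_{4} = 2·v_{0}  so sig = (2;(2))

Signatures (|P|; sorted positive RHS coefficients), sorted:
{ (2;()),  (2;(1)) ×3,  (2;(2)) }


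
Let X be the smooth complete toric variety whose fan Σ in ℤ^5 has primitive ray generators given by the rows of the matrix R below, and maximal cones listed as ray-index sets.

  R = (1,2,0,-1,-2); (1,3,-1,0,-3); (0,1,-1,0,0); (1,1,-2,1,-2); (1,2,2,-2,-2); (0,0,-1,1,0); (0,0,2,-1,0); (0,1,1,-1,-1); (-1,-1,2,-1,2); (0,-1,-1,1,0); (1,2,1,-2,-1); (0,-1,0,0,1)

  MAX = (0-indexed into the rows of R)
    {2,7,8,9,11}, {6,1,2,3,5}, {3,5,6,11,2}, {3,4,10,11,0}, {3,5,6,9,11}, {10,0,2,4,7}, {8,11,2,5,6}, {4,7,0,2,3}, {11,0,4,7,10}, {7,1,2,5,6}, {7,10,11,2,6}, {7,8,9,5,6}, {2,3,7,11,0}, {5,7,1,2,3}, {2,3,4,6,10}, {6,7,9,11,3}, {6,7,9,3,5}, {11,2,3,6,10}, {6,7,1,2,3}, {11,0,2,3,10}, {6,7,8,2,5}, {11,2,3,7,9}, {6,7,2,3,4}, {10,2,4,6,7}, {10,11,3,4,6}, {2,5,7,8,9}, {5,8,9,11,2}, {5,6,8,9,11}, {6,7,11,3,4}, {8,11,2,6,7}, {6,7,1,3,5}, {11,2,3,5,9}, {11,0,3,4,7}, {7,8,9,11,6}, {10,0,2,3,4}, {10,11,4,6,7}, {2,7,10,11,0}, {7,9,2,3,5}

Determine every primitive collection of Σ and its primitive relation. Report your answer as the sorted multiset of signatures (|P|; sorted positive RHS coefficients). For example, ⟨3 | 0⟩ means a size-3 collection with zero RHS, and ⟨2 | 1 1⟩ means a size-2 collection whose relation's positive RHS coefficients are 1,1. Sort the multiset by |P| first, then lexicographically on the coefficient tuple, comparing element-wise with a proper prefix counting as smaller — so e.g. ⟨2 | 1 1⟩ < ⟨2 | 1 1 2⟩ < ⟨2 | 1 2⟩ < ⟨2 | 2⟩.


23 minimal non-faces of Δ(Σ) (on 12 rays):

  P={3,8}:  v_{3} + v_{8} = 0  ⟹  sig = ⟨2 | 0⟩
  P={0,6}:  v_{0} + v_{6} = v_{4}  ⟹  sig = ⟨2 | 1⟩
  P={9,10}:  v_{9} + v_{10} = v_{0} + v_{11}  ⟹  sig = ⟨2 | 1 1⟩
  P={0,5}:  v_{0} + v_{5} = v_{2} + v_{3} + v_{6}  ⟹  sig = ⟨2 | 1 1 1⟩
  P={0,9}:  v_{0} + v_{9} = v_{3} + v_{7} + v_{11}  ⟹  sig = ⟨2 | 1 1 1⟩
  P={1,9}:  v_{1} + v_{9} = v_{3} + v_{5} + v_{7}  ⟹  sig = ⟨2 | 1 1 1⟩
  P={1,11}:  v_{1} + v_{11} = v_{2} + v_{3} + v_{6}  ⟹  sig = ⟨2 | 1 1 1⟩
  P={0,8}:  v_{0} + v_{8} = v_{2} + v_{6} + v_{7} + v_{11}  ⟹  sig = ⟨2 | 1 1 1 1⟩
  P={1,8}:  v_{1} + v_{8} = v_{2} + v_{5} + v_{6} + v_{7}  ⟹  sig = ⟨2 | 1 1 1 1⟩
  P={4,9}:  v_{4} + v_{9} = v_{3} + v_{6} + v_{7} + v_{11}  ⟹  sig = ⟨2 | 1 1 1 1⟩
  P={1,10}:  v_{1} + v_{10} = 2·v_{2} + v_{3} + v_{4} + v_{6}  ⟹  sig = ⟨2 | 1 1 1 2⟩
  P={4,8}:  v_{4} + v_{8} = v_{2} + 2·v_{6} + v_{7} + v_{11}  ⟹  sig = ⟨2 | 1 1 1 2⟩
  P={4,5}:  v_{4} + v_{5} = v_{2} + v_{3} + 2·v_{6}  ⟹  sig = ⟨2 | 1 1 2⟩
  P={5,10}:  v_{5} + v_{10} = 2·v_{2} + v_{3} + 2·v_{6} + v_{11}  ⟹  sig = ⟨2 | 1 1 2 2⟩
  P={0,1}:  v_{0} + v_{1} = 2·v_{2} + 2·v_{3} + 2·v_{6} + v_{7}  ⟹  sig = ⟨2 | 1 2 2 2⟩
  P={8,10}:  v_{8} + v_{10} = 2·v_{2} + 2·v_{6} + v_{7} + 2·v_{11}  ⟹  sig = ⟨2 | 1 2 2 2⟩
  P={1,4}:  v_{1} + v_{4} = 2·v_{2} + 2·v_{3} + 3·v_{6} + v_{7}  ⟹  sig = ⟨2 | 1 2 2 3⟩
  P={2,6,9}:  v_{2} + v_{6} + v_{9} = 0  ⟹  sig = ⟨3 | 0⟩
  P={5,7,11}:  v_{5} + v_{7} + v_{11} = 0  ⟹  sig = ⟨3 | 0⟩
  P={2,4,11}:  v_{2} + v_{4} + v_{11} = v_{10}  ⟹  sig = ⟨3 | 1⟩
  P={3,7,10}:  v_{3} + v_{7} + v_{10} = 2·v_{0}  ⟹  sig = ⟨3 | 2⟩
  P={2,3,5,6,7}:  v_{2} + v_{3} + v_{5} + v_{6} + v_{7} = v_{1}  ⟹  sig = ⟨5 | 1⟩
  P={2,3,6,7,11}:  v_{2} + v_{3} + v_{6} + v_{7} + v_{11} = v_{0}  ⟹  sig = ⟨5 | 1⟩

Signatures (|P|; sorted positive RHS coefficients), sorted:
{ ⟨2 | 0⟩,  ⟨2 | 1⟩,  ⟨2 | 1 1⟩,  ⟨2 | 1 1 1⟩ ×4,  ⟨2 | 1 1 1 1⟩ ×3,  ⟨2 | 1 1 1 2⟩ ×2,  ⟨2 | 1 1 2⟩,  ⟨2 | 1 1 2 2⟩,  ⟨2 | 1 2 2 2⟩ ×2,  ⟨2 | 1 2 2 3⟩,  ⟨3 | 0⟩ ×2,  ⟨3 | 1⟩,  ⟨3 | 2⟩,  ⟨5 | 1⟩ ×2 }
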